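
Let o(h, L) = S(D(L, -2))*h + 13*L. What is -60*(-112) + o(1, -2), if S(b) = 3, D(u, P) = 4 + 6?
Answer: 6697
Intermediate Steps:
D(u, P) = 10
o(h, L) = 3*h + 13*L
-60*(-112) + o(1, -2) = -60*(-112) + (3*1 + 13*(-2)) = 6720 + (3 - 26) = 6720 - 23 = 6697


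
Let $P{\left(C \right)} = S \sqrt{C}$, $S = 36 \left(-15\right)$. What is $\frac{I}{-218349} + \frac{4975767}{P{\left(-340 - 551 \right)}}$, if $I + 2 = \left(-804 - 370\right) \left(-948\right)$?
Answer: $- \frac{1112950}{218349} + \frac{552863 i \sqrt{11}}{5940} \approx -5.0971 + 308.69 i$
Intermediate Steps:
$S = -540$
$I = 1112950$ ($I = -2 + \left(-804 - 370\right) \left(-948\right) = -2 - -1112952 = -2 + 1112952 = 1112950$)
$P{\left(C \right)} = - 540 \sqrt{C}$
$\frac{I}{-218349} + \frac{4975767}{P{\left(-340 - 551 \right)}} = \frac{1112950}{-218349} + \frac{4975767}{\left(-540\right) \sqrt{-340 - 551}} = 1112950 \left(- \frac{1}{218349}\right) + \frac{4975767}{\left(-540\right) \sqrt{-340 - 551}} = - \frac{1112950}{218349} + \frac{4975767}{\left(-540\right) \sqrt{-891}} = - \frac{1112950}{218349} + \frac{4975767}{\left(-540\right) 9 i \sqrt{11}} = - \frac{1112950}{218349} + \frac{4975767}{\left(-4860\right) i \sqrt{11}} = - \frac{1112950}{218349} + 4975767 \frac{i \sqrt{11}}{53460} = - \frac{1112950}{218349} + \frac{552863 i \sqrt{11}}{5940}$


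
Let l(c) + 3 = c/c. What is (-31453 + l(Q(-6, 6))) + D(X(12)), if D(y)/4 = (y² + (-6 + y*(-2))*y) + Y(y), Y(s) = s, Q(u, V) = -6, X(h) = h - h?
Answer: -31455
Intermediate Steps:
X(h) = 0
l(c) = -2 (l(c) = -3 + c/c = -3 + 1 = -2)
D(y) = 4*y + 4*y² + 4*y*(-6 - 2*y) (D(y) = 4*((y² + (-6 + y*(-2))*y) + y) = 4*((y² + (-6 - 2*y)*y) + y) = 4*((y² + y*(-6 - 2*y)) + y) = 4*(y + y² + y*(-6 - 2*y)) = 4*y + 4*y² + 4*y*(-6 - 2*y))
(-31453 + l(Q(-6, 6))) + D(X(12)) = (-31453 - 2) + 4*0*(-5 - 1*0) = -31455 + 4*0*(-5 + 0) = -31455 + 4*0*(-5) = -31455 + 0 = -31455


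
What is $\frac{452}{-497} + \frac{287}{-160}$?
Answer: $- \frac{214959}{79520} \approx -2.7032$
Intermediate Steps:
$\frac{452}{-497} + \frac{287}{-160} = 452 \left(- \frac{1}{497}\right) + 287 \left(- \frac{1}{160}\right) = - \frac{452}{497} - \frac{287}{160} = - \frac{214959}{79520}$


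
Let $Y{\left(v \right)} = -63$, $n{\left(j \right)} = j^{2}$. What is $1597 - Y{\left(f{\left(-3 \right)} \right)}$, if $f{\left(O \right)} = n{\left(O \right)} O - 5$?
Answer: $1660$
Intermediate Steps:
$f{\left(O \right)} = -5 + O^{3}$ ($f{\left(O \right)} = O^{2} O - 5 = O^{3} - 5 = -5 + O^{3}$)
$1597 - Y{\left(f{\left(-3 \right)} \right)} = 1597 - -63 = 1597 + 63 = 1660$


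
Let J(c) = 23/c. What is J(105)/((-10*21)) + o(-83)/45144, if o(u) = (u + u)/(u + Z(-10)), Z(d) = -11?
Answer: -2609473/2599165800 ≈ -0.0010040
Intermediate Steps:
o(u) = 2*u/(-11 + u) (o(u) = (u + u)/(u - 11) = (2*u)/(-11 + u) = 2*u/(-11 + u))
J(105)/((-10*21)) + o(-83)/45144 = (23/105)/((-10*21)) + (2*(-83)/(-11 - 83))/45144 = (23*(1/105))/(-210) + (2*(-83)/(-94))*(1/45144) = (23/105)*(-1/210) + (2*(-83)*(-1/94))*(1/45144) = -23/22050 + (83/47)*(1/45144) = -23/22050 + 83/2121768 = -2609473/2599165800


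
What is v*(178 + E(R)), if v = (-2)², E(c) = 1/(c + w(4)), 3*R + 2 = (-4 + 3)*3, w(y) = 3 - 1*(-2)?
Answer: 3566/5 ≈ 713.20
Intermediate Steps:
w(y) = 5 (w(y) = 3 + 2 = 5)
R = -5/3 (R = -⅔ + ((-4 + 3)*3)/3 = -⅔ + (-1*3)/3 = -⅔ + (⅓)*(-3) = -⅔ - 1 = -5/3 ≈ -1.6667)
E(c) = 1/(5 + c) (E(c) = 1/(c + 5) = 1/(5 + c))
v = 4
v*(178 + E(R)) = 4*(178 + 1/(5 - 5/3)) = 4*(178 + 1/(10/3)) = 4*(178 + 3/10) = 4*(1783/10) = 3566/5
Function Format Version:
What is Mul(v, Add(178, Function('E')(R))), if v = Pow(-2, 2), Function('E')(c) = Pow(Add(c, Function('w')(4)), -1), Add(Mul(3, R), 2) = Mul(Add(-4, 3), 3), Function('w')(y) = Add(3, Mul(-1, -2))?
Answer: Rational(3566, 5) ≈ 713.20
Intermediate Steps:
Function('w')(y) = 5 (Function('w')(y) = Add(3, 2) = 5)
R = Rational(-5, 3) (R = Add(Rational(-2, 3), Mul(Rational(1, 3), Mul(Add(-4, 3), 3))) = Add(Rational(-2, 3), Mul(Rational(1, 3), Mul(-1, 3))) = Add(Rational(-2, 3), Mul(Rational(1, 3), -3)) = Add(Rational(-2, 3), -1) = Rational(-5, 3) ≈ -1.6667)
Function('E')(c) = Pow(Add(5, c), -1) (Function('E')(c) = Pow(Add(c, 5), -1) = Pow(Add(5, c), -1))
v = 4
Mul(v, Add(178, Function('E')(R))) = Mul(4, Add(178, Pow(Add(5, Rational(-5, 3)), -1))) = Mul(4, Add(178, Pow(Rational(10, 3), -1))) = Mul(4, Add(178, Rational(3, 10))) = Mul(4, Rational(1783, 10)) = Rational(3566, 5)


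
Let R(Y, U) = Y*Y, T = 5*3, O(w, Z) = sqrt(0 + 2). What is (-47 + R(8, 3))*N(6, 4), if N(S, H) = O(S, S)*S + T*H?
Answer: 1020 + 102*sqrt(2) ≈ 1164.3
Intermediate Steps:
O(w, Z) = sqrt(2)
T = 15
R(Y, U) = Y**2
N(S, H) = 15*H + S*sqrt(2) (N(S, H) = sqrt(2)*S + 15*H = S*sqrt(2) + 15*H = 15*H + S*sqrt(2))
(-47 + R(8, 3))*N(6, 4) = (-47 + 8**2)*(15*4 + 6*sqrt(2)) = (-47 + 64)*(60 + 6*sqrt(2)) = 17*(60 + 6*sqrt(2)) = 1020 + 102*sqrt(2)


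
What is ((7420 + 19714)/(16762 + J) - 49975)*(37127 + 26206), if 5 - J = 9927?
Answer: -1202629865521/380 ≈ -3.1648e+9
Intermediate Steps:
J = -9922 (J = 5 - 1*9927 = 5 - 9927 = -9922)
((7420 + 19714)/(16762 + J) - 49975)*(37127 + 26206) = ((7420 + 19714)/(16762 - 9922) - 49975)*(37127 + 26206) = (27134/6840 - 49975)*63333 = (27134*(1/6840) - 49975)*63333 = (13567/3420 - 49975)*63333 = -170900933/3420*63333 = -1202629865521/380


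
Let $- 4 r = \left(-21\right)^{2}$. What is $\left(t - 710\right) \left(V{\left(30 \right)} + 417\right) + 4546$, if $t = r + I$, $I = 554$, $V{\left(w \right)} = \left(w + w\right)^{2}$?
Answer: $- \frac{4259921}{4} \approx -1.065 \cdot 10^{6}$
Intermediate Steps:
$V{\left(w \right)} = 4 w^{2}$ ($V{\left(w \right)} = \left(2 w\right)^{2} = 4 w^{2}$)
$r = - \frac{441}{4}$ ($r = - \frac{\left(-21\right)^{2}}{4} = \left(- \frac{1}{4}\right) 441 = - \frac{441}{4} \approx -110.25$)
$t = \frac{1775}{4}$ ($t = - \frac{441}{4} + 554 = \frac{1775}{4} \approx 443.75$)
$\left(t - 710\right) \left(V{\left(30 \right)} + 417\right) + 4546 = \left(\frac{1775}{4} - 710\right) \left(4 \cdot 30^{2} + 417\right) + 4546 = - \frac{1065 \left(4 \cdot 900 + 417\right)}{4} + 4546 = - \frac{1065 \left(3600 + 417\right)}{4} + 4546 = \left(- \frac{1065}{4}\right) 4017 + 4546 = - \frac{4278105}{4} + 4546 = - \frac{4259921}{4}$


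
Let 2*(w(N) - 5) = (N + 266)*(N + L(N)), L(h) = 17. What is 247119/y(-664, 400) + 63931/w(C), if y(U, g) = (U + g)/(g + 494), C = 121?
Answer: -11175059893/13354 ≈ -8.3683e+5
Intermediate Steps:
y(U, g) = (U + g)/(494 + g)
w(N) = 5 + (17 + N)*(266 + N)/2 (w(N) = 5 + ((N + 266)*(N + 17))/2 = 5 + ((266 + N)*(17 + N))/2 = 5 + ((17 + N)*(266 + N))/2 = 5 + (17 + N)*(266 + N)/2)
247119/y(-664, 400) + 63931/w(C) = 247119/(((-664 + 400)/(494 + 400))) + 63931/(2266 + (½)*121² + (283/2)*121) = 247119/((-264/894)) + 63931/(2266 + (½)*14641 + 34243/2) = 247119/(((1/894)*(-264))) + 63931/(2266 + 14641/2 + 34243/2) = 247119/(-44/149) + 63931/26708 = 247119*(-149/44) + 63931*(1/26708) = -36820731/44 + 63931/26708 = -11175059893/13354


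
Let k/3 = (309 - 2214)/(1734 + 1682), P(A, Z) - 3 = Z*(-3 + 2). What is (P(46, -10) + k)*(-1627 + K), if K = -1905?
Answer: -34165919/854 ≈ -40007.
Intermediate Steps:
P(A, Z) = 3 - Z (P(A, Z) = 3 + Z*(-3 + 2) = 3 + Z*(-1) = 3 - Z)
k = -5715/3416 (k = 3*((309 - 2214)/(1734 + 1682)) = 3*(-1905/3416) = -5715/3416 ≈ -1.6730)
(P(46, -10) + k)*(-1627 + K) = ((3 - 1*(-10)) - 5715/3416)*(-1627 - 1905) = ((3 + 10) - 5715/3416)*(-3532) = (13 - 5715/3416)*(-3532) = (38693/3416)*(-3532) = -34165919/854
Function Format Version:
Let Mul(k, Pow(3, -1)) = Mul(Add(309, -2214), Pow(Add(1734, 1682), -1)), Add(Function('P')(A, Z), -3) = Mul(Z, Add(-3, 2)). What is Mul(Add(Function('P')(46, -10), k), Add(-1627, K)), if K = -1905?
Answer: Rational(-34165919, 854) ≈ -40007.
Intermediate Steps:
Function('P')(A, Z) = Add(3, Mul(-1, Z)) (Function('P')(A, Z) = Add(3, Mul(Z, Add(-3, 2))) = Add(3, Mul(Z, -1)) = Add(3, Mul(-1, Z)))
k = Rational(-5715, 3416) (k = Mul(3, Mul(Add(309, -2214), Pow(Add(1734, 1682), -1))) = Mul(3, Mul(-1905, Pow(3416, -1))) = Mul(3, Mul(-1905, Rational(1, 3416))) = Mul(3, Rational(-1905, 3416)) = Rational(-5715, 3416) ≈ -1.6730)
Mul(Add(Function('P')(46, -10), k), Add(-1627, K)) = Mul(Add(Add(3, Mul(-1, -10)), Rational(-5715, 3416)), Add(-1627, -1905)) = Mul(Add(Add(3, 10), Rational(-5715, 3416)), -3532) = Mul(Add(13, Rational(-5715, 3416)), -3532) = Mul(Rational(38693, 3416), -3532) = Rational(-34165919, 854)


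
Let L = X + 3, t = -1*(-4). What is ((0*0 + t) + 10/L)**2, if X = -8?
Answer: 4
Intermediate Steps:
t = 4
L = -5 (L = -8 + 3 = -5)
((0*0 + t) + 10/L)**2 = ((0*0 + 4) + 10/(-5))**2 = ((0 + 4) + 10*(-1/5))**2 = (4 - 2)**2 = 2**2 = 4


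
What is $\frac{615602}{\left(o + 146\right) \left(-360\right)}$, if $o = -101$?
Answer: $- \frac{307801}{8100} \approx -38.0$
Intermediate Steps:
$\frac{615602}{\left(o + 146\right) \left(-360\right)} = \frac{615602}{\left(-101 + 146\right) \left(-360\right)} = \frac{615602}{45 \left(-360\right)} = \frac{615602}{-16200} = 615602 \left(- \frac{1}{16200}\right) = - \frac{307801}{8100}$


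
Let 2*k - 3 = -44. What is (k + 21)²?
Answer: ¼ ≈ 0.25000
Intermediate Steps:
k = -41/2 (k = 3/2 + (½)*(-44) = 3/2 - 22 = -41/2 ≈ -20.500)
(k + 21)² = (-41/2 + 21)² = (½)² = ¼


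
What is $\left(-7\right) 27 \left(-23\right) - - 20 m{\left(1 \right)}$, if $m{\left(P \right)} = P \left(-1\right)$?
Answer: $4327$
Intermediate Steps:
$m{\left(P \right)} = - P$
$\left(-7\right) 27 \left(-23\right) - - 20 m{\left(1 \right)} = \left(-7\right) 27 \left(-23\right) - - 20 \left(\left(-1\right) 1\right) = \left(-189\right) \left(-23\right) - \left(-20\right) \left(-1\right) = 4347 - 20 = 4327$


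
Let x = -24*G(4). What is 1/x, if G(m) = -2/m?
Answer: 1/12 ≈ 0.083333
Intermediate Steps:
x = 12 (x = -(-48)/4 = -24*(-½) = 12)
1/x = 1/12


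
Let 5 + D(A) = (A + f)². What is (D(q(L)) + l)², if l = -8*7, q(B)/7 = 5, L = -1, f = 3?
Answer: 1912689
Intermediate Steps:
q(B) = 35 (q(B) = 7*5 = 35)
D(A) = -5 + (3 + A)² (D(A) = -5 + (A + 3)² = -5 + (3 + A)²)
l = -56
(D(q(L)) + l)² = ((-5 + (3 + 35)²) - 56)² = ((-5 + 38²) - 56)² = ((-5 + 1444) - 56)² = (1439 - 56)² = 1383² = 1912689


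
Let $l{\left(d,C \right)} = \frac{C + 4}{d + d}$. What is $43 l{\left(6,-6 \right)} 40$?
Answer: $- \frac{860}{3} \approx -286.67$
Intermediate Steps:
$l{\left(d,C \right)} = \frac{4 + C}{2 d}$
$43 l{\left(6,-6 \right)} 40 = 43 \frac{4 - 6}{2 \cdot 6} \cdot 40 = 43 \cdot \frac{1}{2} \cdot \frac{1}{6} \left(-2\right) 40 = 43 \left(- \frac{1}{6}\right) 40 = \left(- \frac{43}{6}\right) 40 = - \frac{860}{3}$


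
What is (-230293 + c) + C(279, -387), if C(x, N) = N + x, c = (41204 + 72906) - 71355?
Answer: -187646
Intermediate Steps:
c = 42755 (c = 114110 - 71355 = 42755)
(-230293 + c) + C(279, -387) = (-230293 + 42755) + (-387 + 279) = -187538 - 108 = -187646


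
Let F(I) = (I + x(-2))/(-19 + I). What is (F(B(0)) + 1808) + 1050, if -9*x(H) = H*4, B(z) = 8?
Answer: 282862/99 ≈ 2857.2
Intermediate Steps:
x(H) = -4*H/9 (x(H) = -H*4/9 = -4*H/9)
F(I) = (8/9 + I)/(-19 + I) (F(I) = (I - 4/9*(-2))/(-19 + I) = (I + 8/9)/(-19 + I) = (8/9 + I)/(-19 + I))
(F(B(0)) + 1808) + 1050 = ((8/9 + 8)/(-19 + 8) + 1808) + 1050 = ((80/9)/(-11) + 1808) + 1050 = (-1/11*80/9 + 1808) + 1050 = (-80/99 + 1808) + 1050 = 178912/99 + 1050 = 282862/99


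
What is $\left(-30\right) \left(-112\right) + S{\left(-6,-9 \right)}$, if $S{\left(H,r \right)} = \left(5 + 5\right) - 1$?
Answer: $3369$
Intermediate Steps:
$S{\left(H,r \right)} = 9$ ($S{\left(H,r \right)} = 10 - 1 = 9$)
$\left(-30\right) \left(-112\right) + S{\left(-6,-9 \right)} = \left(-30\right) \left(-112\right) + 9 = 3360 + 9 = 3369$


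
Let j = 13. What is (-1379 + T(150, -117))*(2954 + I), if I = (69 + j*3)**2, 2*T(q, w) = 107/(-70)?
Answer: -1411857603/70 ≈ -2.0169e+7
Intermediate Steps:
T(q, w) = -107/140 (T(q, w) = (107/(-70))/2 = (107*(-1/70))/2 = (1/2)*(-107/70) = -107/140)
I = 11664 (I = (69 + 13*3)**2 = (69 + 39)**2 = 108**2 = 11664)
(-1379 + T(150, -117))*(2954 + I) = (-1379 - 107/140)*(2954 + 11664) = -193167/140*14618 = -1411857603/70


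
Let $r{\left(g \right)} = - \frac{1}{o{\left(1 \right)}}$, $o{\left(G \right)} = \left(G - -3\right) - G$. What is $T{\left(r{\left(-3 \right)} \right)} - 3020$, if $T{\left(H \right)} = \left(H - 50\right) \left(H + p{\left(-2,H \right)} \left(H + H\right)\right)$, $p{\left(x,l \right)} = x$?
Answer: $- \frac{9211}{3} \approx -3070.3$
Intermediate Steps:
$o{\left(G \right)} = 3$ ($o{\left(G \right)} = \left(G + 3\right) - G = \left(3 + G\right) - G = 3$)
$r{\left(g \right)} = - \frac{1}{3}$
$T{\left(H \right)} = - 3 H \left(-50 + H\right)$ ($T{\left(H \right)} = \left(H - 50\right) \left(H - 2 \left(H + H\right)\right) = \left(-50 + H\right) \left(H - 2 \cdot 2 H\right) = \left(-50 + H\right) \left(H - 4 H\right) = \left(-50 + H\right) \left(- 3 H\right) = - 3 H \left(-50 + H\right)$)
$T{\left(r{\left(-3 \right)} \right)} - 3020 = 3 \left(- \frac{1}{3}\right) \left(50 - - \frac{1}{3}\right) - 3020 = 3 \left(- \frac{1}{3}\right) \left(50 + \frac{1}{3}\right) - 3020 = 3 \left(- \frac{1}{3}\right) \frac{151}{3} - 3020 = - \frac{151}{3} - 3020 = - \frac{9211}{3}$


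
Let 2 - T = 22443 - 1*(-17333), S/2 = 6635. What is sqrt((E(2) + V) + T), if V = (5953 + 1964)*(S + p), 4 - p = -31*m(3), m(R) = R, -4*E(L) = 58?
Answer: sqrt(423147002)/2 ≈ 10285.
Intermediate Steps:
S = 13270 (S = 2*6635 = 13270)
E(L) = -29/2 (E(L) = -1/4*58 = -29/2)
p = 97 (p = 4 - (-31)*3 = 4 - 1*(-93) = 4 + 93 = 97)
T = -39774 (T = 2 - (22443 - 1*(-17333)) = 2 - (22443 + 17333) = 2 - 1*39776 = 2 - 39776 = -39774)
V = 105826539 (V = (5953 + 1964)*(13270 + 97) = 7917*13367 = 105826539)
sqrt((E(2) + V) + T) = sqrt((-29/2 + 105826539) - 39774) = sqrt(211653049/2 - 39774) = sqrt(211573501/2) = sqrt(423147002)/2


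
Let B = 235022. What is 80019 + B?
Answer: 315041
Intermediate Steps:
80019 + B = 80019 + 235022 = 315041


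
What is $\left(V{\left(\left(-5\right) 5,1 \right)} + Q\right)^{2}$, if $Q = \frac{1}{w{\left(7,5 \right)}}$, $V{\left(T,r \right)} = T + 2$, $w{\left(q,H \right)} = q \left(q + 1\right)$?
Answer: $\frac{1656369}{3136} \approx 528.18$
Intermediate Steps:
$w{\left(q,H \right)} = q \left(1 + q\right)$
$V{\left(T,r \right)} = 2 + T$
$Q = \frac{1}{56}$ ($Q = \frac{1}{7 \left(1 + 7\right)} = \frac{1}{7 \cdot 8} = \frac{1}{56} \approx 0.017857$)
$\left(V{\left(\left(-5\right) 5,1 \right)} + Q\right)^{2} = \left(\left(2 - 25\right) + \frac{1}{56}\right)^{2} = \left(-23 + \frac{1}{56}\right)^{2} = \left(- \frac{1287}{56}\right)^{2} = \frac{1656369}{3136}$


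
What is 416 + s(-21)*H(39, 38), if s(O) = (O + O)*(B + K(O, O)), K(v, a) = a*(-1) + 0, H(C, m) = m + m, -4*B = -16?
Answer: -79384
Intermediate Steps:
B = 4 (B = -¼*(-16) = 4)
H(C, m) = 2*m
K(v, a) = -a (K(v, a) = -a + 0 = -a)
s(O) = 2*O*(4 - O) (s(O) = (O + O)*(4 - O) = (2*O)*(4 - O) = 2*O*(4 - O))
416 + s(-21)*H(39, 38) = 416 + (2*(-21)*(4 - 1*(-21)))*(2*38) = 416 + (2*(-21)*(4 + 21))*76 = 416 + (2*(-21)*25)*76 = 416 - 1050*76 = 416 - 79800 = -79384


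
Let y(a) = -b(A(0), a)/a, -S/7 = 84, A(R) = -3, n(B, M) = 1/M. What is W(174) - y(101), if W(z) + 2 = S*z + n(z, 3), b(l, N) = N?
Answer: -306938/3 ≈ -1.0231e+5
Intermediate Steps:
S = -588 (S = -7*84 = -588)
W(z) = -5/3 - 588*z (W(z) = -2 + (-588*z + 1/3) = -2 + (1/3 - 588*z) = -5/3 - 588*z)
y(a) = -1 (y(a) = -a/a = -1*1 = -1)
W(174) - y(101) = (-5/3 - 588*174) - 1*(-1) = (-5/3 - 102312) + 1 = -306941/3 + 1 = -306938/3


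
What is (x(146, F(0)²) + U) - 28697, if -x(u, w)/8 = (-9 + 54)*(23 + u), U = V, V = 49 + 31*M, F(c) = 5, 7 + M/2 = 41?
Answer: -87380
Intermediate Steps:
M = 68 (M = -14 + 2*41 = -14 + 82 = 68)
V = 2157 (V = 49 + 31*68 = 49 + 2108 = 2157)
U = 2157
x(u, w) = -8280 - 360*u (x(u, w) = -8*(-9 + 54)*(23 + u) = -360*(23 + u) = -8*(1035 + 45*u) = -8280 - 360*u)
(x(146, F(0)²) + U) - 28697 = ((-8280 - 360*146) + 2157) - 28697 = ((-8280 - 52560) + 2157) - 28697 = (-60840 + 2157) - 28697 = -58683 - 28697 = -87380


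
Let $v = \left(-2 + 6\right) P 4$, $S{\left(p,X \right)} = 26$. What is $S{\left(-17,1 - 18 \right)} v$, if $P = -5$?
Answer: $-2080$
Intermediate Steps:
$v = -80$ ($v = \left(-2 + 6\right) \left(-5\right) 4 = 4 \left(-5\right) 4 = \left(-20\right) 4 = -80$)
$S{\left(-17,1 - 18 \right)} v = 26 \left(-80\right) = -2080$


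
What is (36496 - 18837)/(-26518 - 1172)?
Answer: -17659/27690 ≈ -0.63774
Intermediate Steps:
(36496 - 18837)/(-26518 - 1172) = 17659/(-27690) = 17659*(-1/27690) = -17659/27690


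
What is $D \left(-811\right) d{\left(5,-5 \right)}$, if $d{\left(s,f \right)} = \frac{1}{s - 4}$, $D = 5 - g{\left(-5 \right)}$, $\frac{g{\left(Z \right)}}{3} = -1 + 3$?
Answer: $811$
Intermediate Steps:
$g{\left(Z \right)} = 6$ ($g{\left(Z \right)} = 3 \left(-1 + 3\right) = 3 \cdot 2 = 6$)
$D = -1$ ($D = 5 - 6 = -1$)
$d{\left(s,f \right)} = \frac{1}{-4 + s}$
$D \left(-811\right) d{\left(5,-5 \right)} = \frac{\left(-1\right) \left(-811\right)}{-4 + 5} = \frac{811}{1} = 811 \cdot 1 = 811$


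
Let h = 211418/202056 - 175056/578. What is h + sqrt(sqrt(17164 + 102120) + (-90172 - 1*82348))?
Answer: -8812228883/29197092 + I*sqrt(172520 - 2*sqrt(29821)) ≈ -301.82 + 414.94*I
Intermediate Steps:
h = -8812228883/29197092 (h = 211418*(1/202056) - 175056*1/578 = 105709/101028 - 87528/289 = -8812228883/29197092 ≈ -301.82)
h + sqrt(sqrt(17164 + 102120) + (-90172 - 1*82348)) = -8812228883/29197092 + sqrt(sqrt(17164 + 102120) + (-90172 - 1*82348)) = -8812228883/29197092 + sqrt(sqrt(119284) + (-90172 - 82348)) = -8812228883/29197092 + sqrt(2*sqrt(29821) - 172520) = -8812228883/29197092 + sqrt(-172520 + 2*sqrt(29821))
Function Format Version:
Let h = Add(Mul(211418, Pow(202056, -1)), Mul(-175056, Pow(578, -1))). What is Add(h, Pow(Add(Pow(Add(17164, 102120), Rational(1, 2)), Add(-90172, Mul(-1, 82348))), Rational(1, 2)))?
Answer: Add(Rational(-8812228883, 29197092), Mul(I, Pow(Add(172520, Mul(-2, Pow(29821, Rational(1, 2)))), Rational(1, 2)))) ≈ Add(-301.82, Mul(414.94, I))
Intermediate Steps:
h = Rational(-8812228883, 29197092) (h = Add(Mul(211418, Rational(1, 202056)), Mul(-175056, Rational(1, 578))) = Add(Rational(105709, 101028), Rational(-87528, 289)) = Rational(-8812228883, 29197092) ≈ -301.82)
Add(h, Pow(Add(Pow(Add(17164, 102120), Rational(1, 2)), Add(-90172, Mul(-1, 82348))), Rational(1, 2))) = Add(Rational(-8812228883, 29197092), Pow(Add(Pow(Add(17164, 102120), Rational(1, 2)), Add(-90172, Mul(-1, 82348))), Rational(1, 2))) = Add(Rational(-8812228883, 29197092), Pow(Add(Pow(119284, Rational(1, 2)), Add(-90172, -82348)), Rational(1, 2))) = Add(Rational(-8812228883, 29197092), Pow(Add(Mul(2, Pow(29821, Rational(1, 2))), -172520), Rational(1, 2))) = Add(Rational(-8812228883, 29197092), Pow(Add(-172520, Mul(2, Pow(29821, Rational(1, 2)))), Rational(1, 2)))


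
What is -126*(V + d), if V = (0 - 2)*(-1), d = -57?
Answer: 6930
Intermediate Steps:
V = 2 (V = -2*(-1) = 2)
-126*(V + d) = -126*(2 - 57) = -126*(-55) = 6930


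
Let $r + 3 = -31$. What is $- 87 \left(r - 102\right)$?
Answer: $11832$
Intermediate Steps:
$r = -34$ ($r = -3 - 31 = -34$)
$- 87 \left(r - 102\right) = - 87 \left(-34 - 102\right) = \left(-87\right) \left(-136\right) = 11832$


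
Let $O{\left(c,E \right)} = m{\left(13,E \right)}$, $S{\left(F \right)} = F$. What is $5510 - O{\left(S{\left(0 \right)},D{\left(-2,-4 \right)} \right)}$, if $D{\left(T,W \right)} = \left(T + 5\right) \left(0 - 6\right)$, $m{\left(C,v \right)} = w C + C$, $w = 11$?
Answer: $5354$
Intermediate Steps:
$m{\left(C,v \right)} = 12 C$ ($m{\left(C,v \right)} = 11 C + C = 12 C$)
$D{\left(T,W \right)} = -30 - 6 T$ ($D{\left(T,W \right)} = \left(5 + T\right) \left(-6\right) = -30 - 6 T$)
$O{\left(c,E \right)} = 156$ ($O{\left(c,E \right)} = 12 \cdot 13 = 156$)
$5510 - O{\left(S{\left(0 \right)},D{\left(-2,-4 \right)} \right)} = 5510 - 156 = 5354$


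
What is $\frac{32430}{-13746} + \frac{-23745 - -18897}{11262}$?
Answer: $- \frac{11996313}{4300207} \approx -2.7897$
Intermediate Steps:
$\frac{32430}{-13746} + \frac{-23745 - -18897}{11262} = 32430 \left(- \frac{1}{13746}\right) + \left(-23745 + 18897\right) \frac{1}{11262} = - \frac{5405}{2291} - \frac{808}{1877} = - \frac{11996313}{4300207}$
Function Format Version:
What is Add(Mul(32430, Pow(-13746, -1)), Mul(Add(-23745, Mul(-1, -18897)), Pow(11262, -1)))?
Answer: Rational(-11996313, 4300207) ≈ -2.7897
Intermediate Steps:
Add(Mul(32430, Pow(-13746, -1)), Mul(Add(-23745, Mul(-1, -18897)), Pow(11262, -1))) = Add(Mul(32430, Rational(-1, 13746)), Mul(Add(-23745, 18897), Rational(1, 11262))) = Add(Rational(-5405, 2291), Mul(-4848, Rational(1, 11262))) = Add(Rational(-5405, 2291), Rational(-808, 1877)) = Rational(-11996313, 4300207)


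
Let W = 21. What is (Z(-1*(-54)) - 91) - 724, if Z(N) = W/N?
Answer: -14663/18 ≈ -814.61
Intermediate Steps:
Z(N) = 21/N
(Z(-1*(-54)) - 91) - 724 = (21/((-1*(-54))) - 91) - 724 = (21/54 - 91) - 724 = (21*(1/54) - 91) - 724 = (7/18 - 91) - 724 = -1631/18 - 724 = -14663/18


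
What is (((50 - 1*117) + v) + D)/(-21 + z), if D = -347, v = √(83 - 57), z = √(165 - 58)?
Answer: (414 - √26)/(21 - √107) ≈ 38.373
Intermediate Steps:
z = √107 ≈ 10.344
v = √26 ≈ 5.0990
(((50 - 1*117) + v) + D)/(-21 + z) = (((50 - 1*117) + √26) - 347)/(-21 + √107) = (((50 - 117) + √26) - 347)/(-21 + √107) = ((-67 + √26) - 347)/(-21 + √107) = (-414 + √26)/(-21 + √107)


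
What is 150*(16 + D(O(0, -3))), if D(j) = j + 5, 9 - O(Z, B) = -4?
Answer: 5100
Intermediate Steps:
O(Z, B) = 13 (O(Z, B) = 9 - 1*(-4) = 9 + 4 = 13)
D(j) = 5 + j
150*(16 + D(O(0, -3))) = 150*(16 + (5 + 13)) = 150*(16 + 18) = 150*34 = 5100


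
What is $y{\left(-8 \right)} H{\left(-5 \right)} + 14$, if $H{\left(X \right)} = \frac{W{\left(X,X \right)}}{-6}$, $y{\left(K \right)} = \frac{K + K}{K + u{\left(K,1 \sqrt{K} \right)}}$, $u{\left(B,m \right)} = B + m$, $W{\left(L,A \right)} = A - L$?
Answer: $14$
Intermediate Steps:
$y{\left(K \right)} = \frac{2 K}{\sqrt{K} + 2 K}$ ($y{\left(K \right)} = \frac{K + K}{K + \left(K + 1 \sqrt{K}\right)} = \frac{2 K}{K + \left(K + \sqrt{K}\right)} = \frac{2 K}{\sqrt{K} + 2 K}$)
$H{\left(X \right)} = 0$ ($H{\left(X \right)} = \frac{X - X}{-6} = 0 \left(- \frac{1}{6}\right) = 0$)
$y{\left(-8 \right)} H{\left(-5 \right)} + 14 = 2 \left(-8\right) \frac{1}{\sqrt{-8} + 2 \left(-8\right)} 0 + 14 = 2 \left(-8\right) \frac{1}{2 i \sqrt{2} - 16} \cdot 0 + 14 = 2 \left(-8\right) \frac{1}{-16 + 2 i \sqrt{2}} \cdot 0 + 14 = - \frac{16}{-16 + 2 i \sqrt{2}} \cdot 0 + 14 = 0 + 14 = 14$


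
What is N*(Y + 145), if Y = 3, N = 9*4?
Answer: 5328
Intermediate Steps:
N = 36
N*(Y + 145) = 36*(3 + 145) = 36*148 = 5328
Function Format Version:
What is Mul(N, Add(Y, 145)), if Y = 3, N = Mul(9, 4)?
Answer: 5328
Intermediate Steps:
N = 36
Mul(N, Add(Y, 145)) = Mul(36, Add(3, 145)) = Mul(36, 148) = 5328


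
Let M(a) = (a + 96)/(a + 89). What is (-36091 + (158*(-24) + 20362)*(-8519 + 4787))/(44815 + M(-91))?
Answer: -123750662/89625 ≈ -1380.8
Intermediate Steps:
M(a) = (96 + a)/(89 + a)
(-36091 + (158*(-24) + 20362)*(-8519 + 4787))/(44815 + M(-91)) = (-36091 + (158*(-24) + 20362)*(-8519 + 4787))/(44815 + (96 - 91)/(89 - 91)) = (-36091 + (-3792 + 20362)*(-3732))/(44815 + 5/(-2)) = (-36091 + 16570*(-3732))/(44815 - ½*5) = (-36091 - 61839240)/(44815 - 5/2) = -61875331/89625/2 = -61875331*2/89625 = -123750662/89625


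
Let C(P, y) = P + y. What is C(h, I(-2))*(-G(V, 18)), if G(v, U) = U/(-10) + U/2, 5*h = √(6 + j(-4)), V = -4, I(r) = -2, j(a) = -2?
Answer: 288/25 ≈ 11.520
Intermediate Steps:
h = ⅖ (h = √(6 - 2)/5 = √4/5 = (⅕)*2 = ⅖ ≈ 0.40000)
G(v, U) = 2*U/5 (G(v, U) = U*(-⅒) + U*(½) = -U/10 + U/2 = 2*U/5)
C(h, I(-2))*(-G(V, 18)) = (⅖ - 2)*(-2*18/5) = -(-8)*36/(5*5) = -8/5*(-36/5) = 288/25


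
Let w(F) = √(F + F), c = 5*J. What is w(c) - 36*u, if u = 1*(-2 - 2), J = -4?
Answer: 144 + 2*I*√10 ≈ 144.0 + 6.3246*I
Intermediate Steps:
u = -4 (u = 1*(-4) = -4)
c = -20 (c = 5*(-4) = -20)
w(F) = √2*√F (w(F) = √(2*F) = √2*√F)
w(c) - 36*u = √2*√(-20) - 36*(-4) = √2*(2*I*√5) + 144 = 2*I*√10 + 144 = 144 + 2*I*√10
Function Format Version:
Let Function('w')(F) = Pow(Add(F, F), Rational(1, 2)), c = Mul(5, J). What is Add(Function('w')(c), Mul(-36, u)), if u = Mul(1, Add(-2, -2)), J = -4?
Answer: Add(144, Mul(2, I, Pow(10, Rational(1, 2)))) ≈ Add(144.00, Mul(6.3246, I))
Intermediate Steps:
u = -4 (u = Mul(1, -4) = -4)
c = -20 (c = Mul(5, -4) = -20)
Function('w')(F) = Mul(Pow(2, Rational(1, 2)), Pow(F, Rational(1, 2))) (Function('w')(F) = Pow(Mul(2, F), Rational(1, 2)) = Mul(Pow(2, Rational(1, 2)), Pow(F, Rational(1, 2))))
Add(Function('w')(c), Mul(-36, u)) = Add(Mul(Pow(2, Rational(1, 2)), Pow(-20, Rational(1, 2))), Mul(-36, -4)) = Add(Mul(Pow(2, Rational(1, 2)), Mul(2, I, Pow(5, Rational(1, 2)))), 144) = Add(Mul(2, I, Pow(10, Rational(1, 2))), 144) = Add(144, Mul(2, I, Pow(10, Rational(1, 2))))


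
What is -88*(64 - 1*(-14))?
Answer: -6864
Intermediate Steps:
-88*(64 - 1*(-14)) = -88*(64 + 14) = -88*78 = -6864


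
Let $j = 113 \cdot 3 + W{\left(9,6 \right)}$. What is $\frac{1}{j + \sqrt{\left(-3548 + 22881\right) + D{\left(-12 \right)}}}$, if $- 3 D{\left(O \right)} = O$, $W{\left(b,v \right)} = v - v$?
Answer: $\frac{339}{95584} - \frac{\sqrt{19337}}{95584} \approx 0.0020918$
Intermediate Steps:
$W{\left(b,v \right)} = 0$
$D{\left(O \right)} = - \frac{O}{3}$
$j = 339$ ($j = 113 \cdot 3 + 0 = 339 + 0 = 339$)
$\frac{1}{j + \sqrt{\left(-3548 + 22881\right) + D{\left(-12 \right)}}} = \frac{1}{339 + \sqrt{\left(-3548 + 22881\right) - -4}} = \frac{1}{339 + \sqrt{19333 + 4}} = \frac{1}{339 + \sqrt{19337}}$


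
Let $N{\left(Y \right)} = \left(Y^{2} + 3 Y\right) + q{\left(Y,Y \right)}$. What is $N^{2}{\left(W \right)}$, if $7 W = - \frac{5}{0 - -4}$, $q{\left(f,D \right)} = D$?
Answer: $\frac{286225}{614656} \approx 0.46567$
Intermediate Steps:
$W = - \frac{5}{28}$ ($W = \frac{\left(-5\right) \frac{1}{0 - -4}}{7} = \frac{\left(-5\right) \frac{1}{0 + 4}}{7} = \frac{\left(-5\right) \frac{1}{4}}{7} = \frac{1}{7} \left(- \frac{5}{4}\right) = - \frac{5}{28} \approx -0.17857$)
$N{\left(Y \right)} = Y^{2} + 4 Y$ ($N{\left(Y \right)} = \left(Y^{2} + 3 Y\right) + Y = Y^{2} + 4 Y$)
$N^{2}{\left(W \right)} = \left(- \frac{5 \left(4 - \frac{5}{28}\right)}{28}\right)^{2} = \left(\left(- \frac{5}{28}\right) \frac{107}{28}\right)^{2} = \left(- \frac{535}{784}\right)^{2} = \frac{286225}{614656}$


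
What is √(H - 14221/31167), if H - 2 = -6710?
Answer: I*√724052548591/10389 ≈ 81.905*I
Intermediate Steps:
H = -6708 (H = 2 - 6710 = -6708)
√(H - 14221/31167) = √(-6708 - 14221/31167) = √(-209082457/31167) = I*√724052548591/10389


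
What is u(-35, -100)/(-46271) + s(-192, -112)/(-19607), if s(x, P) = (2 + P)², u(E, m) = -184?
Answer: -556271412/907235497 ≈ -0.61315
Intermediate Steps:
u(-35, -100)/(-46271) + s(-192, -112)/(-19607) = -184/(-46271) + (2 - 112)²/(-19607) = -184*(-1/46271) + (-110)²*(-1/19607) = 184/46271 + 12100*(-1/19607) = 184/46271 - 12100/19607 = -556271412/907235497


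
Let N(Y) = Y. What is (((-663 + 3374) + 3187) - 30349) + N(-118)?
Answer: -24569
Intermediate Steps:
(((-663 + 3374) + 3187) - 30349) + N(-118) = (((-663 + 3374) + 3187) - 30349) - 118 = ((2711 + 3187) - 30349) - 118 = (5898 - 30349) - 118 = -24451 - 118 = -24569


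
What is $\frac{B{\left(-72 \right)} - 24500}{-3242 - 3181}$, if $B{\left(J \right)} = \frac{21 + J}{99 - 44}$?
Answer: $\frac{1347551}{353265} \approx 3.8146$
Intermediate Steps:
$B{\left(J \right)} = \frac{21}{55} + \frac{J}{55}$ ($B{\left(J \right)} = \frac{21 + J}{55} = \left(21 + J\right) \frac{1}{55} = \frac{21}{55} + \frac{J}{55}$)
$\frac{B{\left(-72 \right)} - 24500}{-3242 - 3181} = \frac{\left(\frac{21}{55} + \frac{1}{55} \left(-72\right)\right) - 24500}{-3242 - 3181} = \frac{\left(\frac{21}{55} - \frac{72}{55}\right) - 24500}{-6423} = \left(- \frac{51}{55} - 24500\right) \left(- \frac{1}{6423}\right) = \left(- \frac{1347551}{55}\right) \left(- \frac{1}{6423}\right) = \frac{1347551}{353265}$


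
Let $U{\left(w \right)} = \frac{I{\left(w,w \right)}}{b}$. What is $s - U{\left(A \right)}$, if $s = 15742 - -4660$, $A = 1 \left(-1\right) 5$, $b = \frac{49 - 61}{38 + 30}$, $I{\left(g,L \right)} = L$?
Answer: $\frac{61121}{3} \approx 20374.0$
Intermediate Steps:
$b = - \frac{3}{17}$ ($b = - \frac{12}{68} = \left(-12\right) \frac{1}{68} = - \frac{3}{17} \approx -0.17647$)
$A = -5$ ($A = \left(-1\right) 5 = -5$)
$U{\left(w \right)} = - \frac{17 w}{3}$ ($U{\left(w \right)} = \frac{w}{- \frac{3}{17}} = w \left(- \frac{17}{3}\right) = - \frac{17 w}{3}$)
$s = 20402$ ($s = 15742 + 4660 = 20402$)
$s - U{\left(A \right)} = 20402 - \left(- \frac{17}{3}\right) \left(-5\right) = 20402 - \frac{85}{3} = \frac{61121}{3}$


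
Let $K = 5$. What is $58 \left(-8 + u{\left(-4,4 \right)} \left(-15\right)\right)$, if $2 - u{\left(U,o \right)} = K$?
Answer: $2146$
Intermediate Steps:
$u{\left(U,o \right)} = -3$ ($u{\left(U,o \right)} = 2 - 5 = -3$)
$58 \left(-8 + u{\left(-4,4 \right)} \left(-15\right)\right) = 58 \left(-8 - -45\right) = 58 \left(-8 + 45\right) = 58 \cdot 37 = 2146$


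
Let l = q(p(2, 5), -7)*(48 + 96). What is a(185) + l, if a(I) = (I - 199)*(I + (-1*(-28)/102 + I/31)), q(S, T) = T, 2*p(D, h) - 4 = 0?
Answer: -5826604/1581 ≈ -3685.4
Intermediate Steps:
p(D, h) = 2 (p(D, h) = 2 + (1/2)*0 = 2 + 0 = 2)
a(I) = (-199 + I)*(14/51 + 32*I/31) (a(I) = (-199 + I)*(I + (28*(1/102) + I*(1/31))) = (-199 + I)*(I + (14/51 + I/31)) = (-199 + I)*(14/51 + 32*I/31))
l = -1008 (l = -7*(48 + 96) = -7*144 = -1008)
a(185) + l = (-2786/51 - 324334/1581*185 + (32/31)*185**2) - 1008 = (-2786/51 - 60001790/1581 + (32/31)*34225) - 1008 = (-2786/51 - 60001790/1581 + 1095200/31) - 1008 = -4232956/1581 - 1008 = -5826604/1581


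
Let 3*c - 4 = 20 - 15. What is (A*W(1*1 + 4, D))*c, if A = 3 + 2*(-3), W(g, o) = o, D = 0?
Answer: 0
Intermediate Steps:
A = -3 (A = 3 - 6 = -3)
c = 3 (c = 4/3 + (20 - 15)/3 = 4/3 + (⅓)*5 = 4/3 + 5/3 = 3)
(A*W(1*1 + 4, D))*c = -3*0*3 = 0*3 = 0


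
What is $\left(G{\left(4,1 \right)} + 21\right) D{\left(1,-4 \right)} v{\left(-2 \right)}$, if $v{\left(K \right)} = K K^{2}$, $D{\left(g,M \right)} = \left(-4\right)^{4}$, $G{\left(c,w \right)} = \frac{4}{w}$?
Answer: $-51200$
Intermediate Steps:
$D{\left(g,M \right)} = 256$
$v{\left(K \right)} = K^{3}$
$\left(G{\left(4,1 \right)} + 21\right) D{\left(1,-4 \right)} v{\left(-2 \right)} = \left(\frac{4}{1} + 21\right) 256 \left(-2\right)^{3} = \left(4 \cdot 1 + 21\right) 256 \left(-8\right) = \left(4 + 21\right) 256 \left(-8\right) = 25 \cdot 256 \left(-8\right) = 6400 \left(-8\right) = -51200$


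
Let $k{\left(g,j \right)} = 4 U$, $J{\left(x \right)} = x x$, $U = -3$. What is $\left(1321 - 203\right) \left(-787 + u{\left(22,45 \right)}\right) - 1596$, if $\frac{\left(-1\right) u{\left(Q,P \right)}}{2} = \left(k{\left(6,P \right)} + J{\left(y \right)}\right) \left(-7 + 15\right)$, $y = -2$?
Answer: $-738358$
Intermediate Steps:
$J{\left(x \right)} = x^{2}$
$k{\left(g,j \right)} = -12$ ($k{\left(g,j \right)} = 4 \left(-3\right) = -12$)
$u{\left(Q,P \right)} = 128$ ($u{\left(Q,P \right)} = - 2 \left(-12 + \left(-2\right)^{2}\right) \left(-7 + 15\right) = - 2 \left(-12 + 4\right) 8 = - 2 \left(\left(-8\right) 8\right) = \left(-2\right) \left(-64\right) = 128$)
$\left(1321 - 203\right) \left(-787 + u{\left(22,45 \right)}\right) - 1596 = \left(1321 - 203\right) \left(-787 + 128\right) - 1596 = 1118 \left(-659\right) - 1596 = -736762 - 1596 = -738358$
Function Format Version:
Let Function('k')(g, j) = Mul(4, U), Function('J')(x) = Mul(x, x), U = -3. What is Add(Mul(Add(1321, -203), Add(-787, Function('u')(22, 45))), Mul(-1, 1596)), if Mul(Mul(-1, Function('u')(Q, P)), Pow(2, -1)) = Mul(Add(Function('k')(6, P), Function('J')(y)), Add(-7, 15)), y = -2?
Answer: -738358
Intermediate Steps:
Function('J')(x) = Pow(x, 2)
Function('k')(g, j) = -12 (Function('k')(g, j) = Mul(4, -3) = -12)
Function('u')(Q, P) = 128 (Function('u')(Q, P) = Mul(-2, Mul(Add(-12, Pow(-2, 2)), Add(-7, 15))) = Mul(-2, Mul(Add(-12, 4), 8)) = Mul(-2, Mul(-8, 8)) = Mul(-2, -64) = 128)
Add(Mul(Add(1321, -203), Add(-787, Function('u')(22, 45))), Mul(-1, 1596)) = Add(Mul(Add(1321, -203), Add(-787, 128)), Mul(-1, 1596)) = Add(Mul(1118, -659), -1596) = Add(-736762, -1596) = -738358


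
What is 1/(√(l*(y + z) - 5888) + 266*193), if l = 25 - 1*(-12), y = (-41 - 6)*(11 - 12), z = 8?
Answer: 51338/2635594097 - I*√3853/2635594097 ≈ 1.9479e-5 - 2.3552e-8*I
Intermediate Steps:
y = 47 (y = -47*(-1) = 47)
l = 37 (l = 25 + 12 = 37)
1/(√(l*(y + z) - 5888) + 266*193) = 1/(√(37*(47 + 8) - 5888) + 266*193) = 1/(√(37*55 - 5888) + 51338) = 1/(√(2035 - 5888) + 51338) = 1/(√(-3853) + 51338) = 1/(I*√3853 + 51338) = 1/(51338 + I*√3853)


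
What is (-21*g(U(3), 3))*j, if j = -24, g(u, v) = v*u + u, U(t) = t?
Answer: 6048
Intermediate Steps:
g(u, v) = u + u*v (g(u, v) = u*v + u = u + u*v)
(-21*g(U(3), 3))*j = -63*(1 + 3)*(-24) = -63*4*(-24) = -21*12*(-24) = -252*(-24) = 6048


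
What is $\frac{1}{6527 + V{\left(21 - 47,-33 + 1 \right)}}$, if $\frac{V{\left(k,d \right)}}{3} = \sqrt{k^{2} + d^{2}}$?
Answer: $\frac{6527}{42586429} - \frac{30 \sqrt{17}}{42586429} \approx 0.00015036$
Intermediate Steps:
$V{\left(k,d \right)} = 3 \sqrt{d^{2} + k^{2}}$ ($V{\left(k,d \right)} = 3 \sqrt{k^{2} + d^{2}} = 3 \sqrt{d^{2} + k^{2}}$)
$\frac{1}{6527 + V{\left(21 - 47,-33 + 1 \right)}} = \frac{1}{6527 + 3 \sqrt{\left(-33 + 1\right)^{2} + \left(21 - 47\right)^{2}}} = \frac{1}{6527 + 3 \sqrt{\left(-32\right)^{2} + \left(-26\right)^{2}}} = \frac{1}{6527 + 3 \sqrt{1024 + 676}} = \frac{1}{6527 + 3 \sqrt{1700}} = \frac{1}{6527 + 3 \cdot 10 \sqrt{17}} = \frac{1}{6527 + 30 \sqrt{17}}$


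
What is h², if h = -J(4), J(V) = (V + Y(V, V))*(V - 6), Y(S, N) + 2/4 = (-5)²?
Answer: 3249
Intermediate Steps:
Y(S, N) = 49/2 (Y(S, N) = -½ + (-5)² = -½ + 25 = 49/2)
J(V) = (-6 + V)*(49/2 + V) (J(V) = (V + 49/2)*(V - 6) = (49/2 + V)*(-6 + V) = (-6 + V)*(49/2 + V))
h = 57 (h = -(-147 + 4² + (37/2)*4) = -(-147 + 16 + 74) = -1*(-57) = 57)
h² = 57² = 3249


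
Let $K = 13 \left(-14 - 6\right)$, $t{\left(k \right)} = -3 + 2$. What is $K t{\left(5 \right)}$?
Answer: $260$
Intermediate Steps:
$t{\left(k \right)} = -1$
$K = -260$ ($K = 13 \left(-20\right) = -260$)
$K t{\left(5 \right)} = \left(-260\right) \left(-1\right) = 260$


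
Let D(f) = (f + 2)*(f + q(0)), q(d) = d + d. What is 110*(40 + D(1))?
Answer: 4730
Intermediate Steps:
q(d) = 2*d
D(f) = f*(2 + f) (D(f) = (f + 2)*(f + 2*0) = (2 + f)*(f + 0) = (2 + f)*f = f*(2 + f))
110*(40 + D(1)) = 110*(40 + 1*(2 + 1)) = 110*(40 + 1*3) = 110*(40 + 3) = 110*43 = 4730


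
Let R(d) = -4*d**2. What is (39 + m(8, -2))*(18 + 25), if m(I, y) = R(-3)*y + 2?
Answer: 4859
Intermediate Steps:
m(I, y) = 2 - 36*y (m(I, y) = (-4*(-3)**2)*y + 2 = (-4*9)*y + 2 = -36*y + 2 = 2 - 36*y)
(39 + m(8, -2))*(18 + 25) = (39 + (2 - 36*(-2)))*(18 + 25) = (39 + (2 + 72))*43 = (39 + 74)*43 = 113*43 = 4859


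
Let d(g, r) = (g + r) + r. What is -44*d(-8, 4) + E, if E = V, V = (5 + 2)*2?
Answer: 14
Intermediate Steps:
d(g, r) = g + 2*r
V = 14 (V = 7*2 = 14)
E = 14
-44*d(-8, 4) + E = -44*(-8 + 2*4) + 14 = -44*(-8 + 8) + 14 = -44*0 + 14 = 0 + 14 = 14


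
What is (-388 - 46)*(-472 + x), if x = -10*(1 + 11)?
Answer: 256928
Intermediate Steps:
x = -120 (x = -10*12 = -120)
(-388 - 46)*(-472 + x) = (-388 - 46)*(-472 - 120) = -434*(-592) = 256928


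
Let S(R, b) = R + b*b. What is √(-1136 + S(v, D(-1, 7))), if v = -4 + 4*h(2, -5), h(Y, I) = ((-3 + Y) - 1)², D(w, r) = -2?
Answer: 4*I*√70 ≈ 33.466*I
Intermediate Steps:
h(Y, I) = (-4 + Y)²
v = 12 (v = -4 + 4*(-4 + 2)² = -4 + 4*(-2)² = -4 + 4*4 = -4 + 16 = 12)
S(R, b) = R + b²
√(-1136 + S(v, D(-1, 7))) = √(-1136 + (12 + (-2)²)) = √(-1136 + (12 + 4)) = √(-1136 + 16) = √(-1120) = 4*I*√70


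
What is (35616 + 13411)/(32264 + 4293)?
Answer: 49027/36557 ≈ 1.3411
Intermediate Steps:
(35616 + 13411)/(32264 + 4293) = 49027/36557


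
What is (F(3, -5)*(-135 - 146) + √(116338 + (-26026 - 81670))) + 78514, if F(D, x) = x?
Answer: 79919 + √8642 ≈ 80012.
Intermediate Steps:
(F(3, -5)*(-135 - 146) + √(116338 + (-26026 - 81670))) + 78514 = (-5*(-135 - 146) + √(116338 + (-26026 - 81670))) + 78514 = (-5*(-281) + √(116338 - 107696)) + 78514 = (1405 + √8642) + 78514 = 79919 + √8642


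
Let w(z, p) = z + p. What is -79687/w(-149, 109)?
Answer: 79687/40 ≈ 1992.2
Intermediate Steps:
w(z, p) = p + z
-79687/w(-149, 109) = -79687/(109 - 149) = -79687/(-40) = -79687*(-1/40) = 79687/40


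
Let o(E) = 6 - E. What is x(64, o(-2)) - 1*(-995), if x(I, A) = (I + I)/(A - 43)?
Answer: 34697/35 ≈ 991.34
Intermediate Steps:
x(I, A) = 2*I/(-43 + A) (x(I, A) = (2*I)/(-43 + A) = 2*I/(-43 + A))
x(64, o(-2)) - 1*(-995) = 2*64/(-43 + (6 - 1*(-2))) - 1*(-995) = 2*64/(-43 + (6 + 2)) + 995 = 2*64/(-43 + 8) + 995 = 2*64/(-35) + 995 = 2*64*(-1/35) + 995 = -128/35 + 995 = 34697/35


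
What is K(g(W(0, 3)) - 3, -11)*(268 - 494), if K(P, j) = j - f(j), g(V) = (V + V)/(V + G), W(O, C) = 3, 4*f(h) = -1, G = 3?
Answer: 4859/2 ≈ 2429.5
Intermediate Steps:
f(h) = -¼ (f(h) = (¼)*(-1) = -¼)
g(V) = 2*V/(3 + V) (g(V) = (V + V)/(V + 3) = (2*V)/(3 + V) = 2*V/(3 + V))
K(P, j) = ¼ + j (K(P, j) = j - 1*(-¼) = j + ¼ = ¼ + j)
K(g(W(0, 3)) - 3, -11)*(268 - 494) = (¼ - 11)*(268 - 494) = -43/4*(-226) = 4859/2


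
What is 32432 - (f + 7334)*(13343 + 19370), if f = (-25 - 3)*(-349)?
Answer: -559556146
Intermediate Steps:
f = 9772 (f = -28*(-349) = 9772)
32432 - (f + 7334)*(13343 + 19370) = 32432 - (9772 + 7334)*(13343 + 19370) = 32432 - 17106*32713 = 32432 - 1*559588578 = 32432 - 559588578 = -559556146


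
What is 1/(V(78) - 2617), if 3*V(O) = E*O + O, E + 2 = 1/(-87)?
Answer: -87/229967 ≈ -0.00037832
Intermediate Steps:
E = -175/87 (E = -2 + 1/(-87) = -2 - 1/87 = -175/87 ≈ -2.0115)
V(O) = -88*O/261 (V(O) = (-175*O/87 + O)/3 = (-88*O/87)/3 = -88*O/261)
1/(V(78) - 2617) = 1/(-88/261*78 - 2617) = 1/(-2288/87 - 2617) = 1/(-229967/87) = -87/229967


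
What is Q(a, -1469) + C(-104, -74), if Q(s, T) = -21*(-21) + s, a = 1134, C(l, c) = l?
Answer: 1471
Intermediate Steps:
Q(s, T) = 441 + s
Q(a, -1469) + C(-104, -74) = (441 + 1134) - 104 = 1575 - 104 = 1471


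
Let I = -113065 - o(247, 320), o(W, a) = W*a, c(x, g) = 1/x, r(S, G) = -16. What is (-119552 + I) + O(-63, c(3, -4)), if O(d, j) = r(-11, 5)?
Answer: -311673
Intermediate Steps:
O(d, j) = -16
I = -192105 (I = -113065 - 247*320 = -113065 - 1*79040 = -113065 - 79040 = -192105)
(-119552 + I) + O(-63, c(3, -4)) = (-119552 - 192105) - 16 = -311657 - 16 = -311673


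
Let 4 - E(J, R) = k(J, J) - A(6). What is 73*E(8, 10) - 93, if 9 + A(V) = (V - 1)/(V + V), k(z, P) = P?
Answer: -12139/12 ≈ -1011.6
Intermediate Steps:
A(V) = -9 + (-1 + V)/(2*V) (A(V) = -9 + (V - 1)/(V + V) = -9 + (-1 + V)/((2*V)) = -9 + (-1 + V)*(1/(2*V)) = -9 + (-1 + V)/(2*V))
E(J, R) = -55/12 - J (E(J, R) = 4 - (J - (-1 - 17*6)/(2*6)) = 4 - (J - (-1 - 102)/(2*6)) = 4 - (J - (-103)/(2*6)) = 4 - (J - 1*(-103/12)) = 4 - (J + 103/12) = 4 - (103/12 + J) = 4 + (-103/12 - J) = -55/12 - J)
73*E(8, 10) - 93 = 73*(-55/12 - 1*8) - 93 = 73*(-55/12 - 8) - 93 = 73*(-151/12) - 93 = -11023/12 - 93 = -12139/12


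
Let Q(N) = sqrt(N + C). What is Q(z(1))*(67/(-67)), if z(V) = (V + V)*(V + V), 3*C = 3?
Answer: -sqrt(5) ≈ -2.2361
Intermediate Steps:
C = 1 (C = (1/3)*3 = 1)
z(V) = 4*V**2 (z(V) = (2*V)*(2*V) = 4*V**2)
Q(N) = sqrt(1 + N) (Q(N) = sqrt(N + 1) = sqrt(1 + N))
Q(z(1))*(67/(-67)) = sqrt(1 + 4*1**2)*(67/(-67)) = sqrt(1 + 4*1)*(67*(-1/67)) = sqrt(1 + 4)*(-1) = sqrt(5)*(-1) = -sqrt(5)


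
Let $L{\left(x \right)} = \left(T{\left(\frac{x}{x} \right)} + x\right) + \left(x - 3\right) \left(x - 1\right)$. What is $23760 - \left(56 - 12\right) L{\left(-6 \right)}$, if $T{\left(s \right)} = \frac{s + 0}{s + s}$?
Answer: $21230$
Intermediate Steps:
$T{\left(s \right)} = \frac{1}{2}$ ($T{\left(s \right)} = \frac{s}{2 s} = s \frac{1}{2 s} = \frac{1}{2}$)
$L{\left(x \right)} = \frac{1}{2} + x + \left(-1 + x\right) \left(-3 + x\right)$ ($L{\left(x \right)} = \left(\frac{1}{2} + x\right) + \left(x - 3\right) \left(x - 1\right) = \left(\frac{1}{2} + x\right) + \left(-3 + x\right) \left(-1 + x\right) = \left(\frac{1}{2} + x\right) + \left(-1 + x\right) \left(-3 + x\right) = \frac{1}{2} + x + \left(-1 + x\right) \left(-3 + x\right)$)
$23760 - \left(56 - 12\right) L{\left(-6 \right)} = 23760 - \left(56 - 12\right) \left(\frac{7}{2} + \left(-6\right)^{2} - -18\right) = 23760 - 44 \left(\frac{7}{2} + 36 + 18\right) = 23760 - 44 \cdot \frac{115}{2} = 23760 - 2530 = 21230$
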